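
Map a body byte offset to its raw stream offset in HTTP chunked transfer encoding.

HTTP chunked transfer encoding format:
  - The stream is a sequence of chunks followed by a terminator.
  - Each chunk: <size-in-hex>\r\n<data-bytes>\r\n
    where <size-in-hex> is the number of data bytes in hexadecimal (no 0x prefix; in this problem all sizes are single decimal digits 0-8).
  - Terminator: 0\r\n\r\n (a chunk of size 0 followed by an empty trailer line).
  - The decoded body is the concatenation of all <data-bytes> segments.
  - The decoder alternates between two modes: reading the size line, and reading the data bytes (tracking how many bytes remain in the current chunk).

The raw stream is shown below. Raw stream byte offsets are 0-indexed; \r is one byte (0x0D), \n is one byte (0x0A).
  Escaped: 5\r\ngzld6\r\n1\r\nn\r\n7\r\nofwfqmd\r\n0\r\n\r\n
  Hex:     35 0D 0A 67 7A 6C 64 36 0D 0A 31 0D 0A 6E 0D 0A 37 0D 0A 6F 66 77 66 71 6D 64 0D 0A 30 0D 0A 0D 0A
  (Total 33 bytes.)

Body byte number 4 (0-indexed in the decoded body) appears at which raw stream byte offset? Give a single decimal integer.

Chunk 1: stream[0..1]='5' size=0x5=5, data at stream[3..8]='gzld6' -> body[0..5], body so far='gzld6'
Chunk 2: stream[10..11]='1' size=0x1=1, data at stream[13..14]='n' -> body[5..6], body so far='gzld6n'
Chunk 3: stream[16..17]='7' size=0x7=7, data at stream[19..26]='ofwfqmd' -> body[6..13], body so far='gzld6nofwfqmd'
Chunk 4: stream[28..29]='0' size=0 (terminator). Final body='gzld6nofwfqmd' (13 bytes)
Body byte 4 at stream offset 7

Answer: 7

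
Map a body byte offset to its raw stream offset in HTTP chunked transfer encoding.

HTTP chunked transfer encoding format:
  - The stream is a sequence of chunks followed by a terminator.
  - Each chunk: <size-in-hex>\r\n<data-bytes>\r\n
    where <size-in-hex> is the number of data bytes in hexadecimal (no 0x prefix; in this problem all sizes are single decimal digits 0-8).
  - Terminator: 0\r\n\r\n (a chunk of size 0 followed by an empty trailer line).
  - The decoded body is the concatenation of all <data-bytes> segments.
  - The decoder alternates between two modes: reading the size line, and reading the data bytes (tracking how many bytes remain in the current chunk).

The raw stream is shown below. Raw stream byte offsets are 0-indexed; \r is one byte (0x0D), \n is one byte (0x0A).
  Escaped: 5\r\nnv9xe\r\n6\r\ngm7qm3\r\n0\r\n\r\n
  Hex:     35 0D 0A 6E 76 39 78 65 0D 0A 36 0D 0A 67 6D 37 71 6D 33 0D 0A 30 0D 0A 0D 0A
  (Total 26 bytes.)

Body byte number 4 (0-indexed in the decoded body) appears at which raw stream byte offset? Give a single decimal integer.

Answer: 7

Derivation:
Chunk 1: stream[0..1]='5' size=0x5=5, data at stream[3..8]='nv9xe' -> body[0..5], body so far='nv9xe'
Chunk 2: stream[10..11]='6' size=0x6=6, data at stream[13..19]='gm7qm3' -> body[5..11], body so far='nv9xegm7qm3'
Chunk 3: stream[21..22]='0' size=0 (terminator). Final body='nv9xegm7qm3' (11 bytes)
Body byte 4 at stream offset 7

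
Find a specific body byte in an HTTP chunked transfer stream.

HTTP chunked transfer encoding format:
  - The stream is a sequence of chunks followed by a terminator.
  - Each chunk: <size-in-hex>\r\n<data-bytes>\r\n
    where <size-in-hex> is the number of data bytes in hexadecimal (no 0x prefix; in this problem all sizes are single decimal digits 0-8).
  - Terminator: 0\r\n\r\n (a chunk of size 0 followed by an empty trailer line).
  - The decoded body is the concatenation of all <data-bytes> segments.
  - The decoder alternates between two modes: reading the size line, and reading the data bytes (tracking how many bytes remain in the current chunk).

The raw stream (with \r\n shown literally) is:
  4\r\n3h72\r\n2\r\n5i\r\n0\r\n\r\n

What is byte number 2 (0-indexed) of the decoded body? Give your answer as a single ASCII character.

Chunk 1: stream[0..1]='4' size=0x4=4, data at stream[3..7]='3h72' -> body[0..4], body so far='3h72'
Chunk 2: stream[9..10]='2' size=0x2=2, data at stream[12..14]='5i' -> body[4..6], body so far='3h725i'
Chunk 3: stream[16..17]='0' size=0 (terminator). Final body='3h725i' (6 bytes)
Body byte 2 = '7'

Answer: 7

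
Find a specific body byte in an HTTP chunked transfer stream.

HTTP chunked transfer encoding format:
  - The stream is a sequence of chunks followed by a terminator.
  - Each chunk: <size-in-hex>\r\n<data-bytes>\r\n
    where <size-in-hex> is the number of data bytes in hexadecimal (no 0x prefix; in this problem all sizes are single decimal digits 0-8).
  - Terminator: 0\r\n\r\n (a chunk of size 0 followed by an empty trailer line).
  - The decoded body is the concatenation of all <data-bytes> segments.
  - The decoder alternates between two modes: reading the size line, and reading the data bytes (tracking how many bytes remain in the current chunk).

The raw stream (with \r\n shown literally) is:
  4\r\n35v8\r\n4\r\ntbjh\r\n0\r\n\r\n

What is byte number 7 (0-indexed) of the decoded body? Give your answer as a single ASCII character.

Answer: h

Derivation:
Chunk 1: stream[0..1]='4' size=0x4=4, data at stream[3..7]='35v8' -> body[0..4], body so far='35v8'
Chunk 2: stream[9..10]='4' size=0x4=4, data at stream[12..16]='tbjh' -> body[4..8], body so far='35v8tbjh'
Chunk 3: stream[18..19]='0' size=0 (terminator). Final body='35v8tbjh' (8 bytes)
Body byte 7 = 'h'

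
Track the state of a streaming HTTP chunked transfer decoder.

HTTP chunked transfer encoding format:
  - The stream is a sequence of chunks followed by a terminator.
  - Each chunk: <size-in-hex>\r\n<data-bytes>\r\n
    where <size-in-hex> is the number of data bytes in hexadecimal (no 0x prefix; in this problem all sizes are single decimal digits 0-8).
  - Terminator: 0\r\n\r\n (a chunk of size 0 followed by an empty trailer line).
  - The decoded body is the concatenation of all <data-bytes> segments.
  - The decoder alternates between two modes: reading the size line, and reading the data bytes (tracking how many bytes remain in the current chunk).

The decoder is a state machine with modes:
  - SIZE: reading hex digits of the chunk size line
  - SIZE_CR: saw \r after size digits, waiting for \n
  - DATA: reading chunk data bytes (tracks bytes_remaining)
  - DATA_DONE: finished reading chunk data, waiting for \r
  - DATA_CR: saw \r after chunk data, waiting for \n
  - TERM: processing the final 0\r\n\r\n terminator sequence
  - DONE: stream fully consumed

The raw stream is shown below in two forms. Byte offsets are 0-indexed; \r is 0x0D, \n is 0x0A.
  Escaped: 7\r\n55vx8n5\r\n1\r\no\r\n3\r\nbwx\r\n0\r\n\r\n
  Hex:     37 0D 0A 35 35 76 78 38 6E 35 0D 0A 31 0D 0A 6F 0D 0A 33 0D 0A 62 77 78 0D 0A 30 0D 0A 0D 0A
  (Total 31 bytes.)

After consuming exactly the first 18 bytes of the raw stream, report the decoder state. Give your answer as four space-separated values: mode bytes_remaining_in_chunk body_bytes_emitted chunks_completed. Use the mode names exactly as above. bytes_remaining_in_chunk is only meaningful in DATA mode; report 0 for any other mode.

Answer: SIZE 0 8 2

Derivation:
Byte 0 = '7': mode=SIZE remaining=0 emitted=0 chunks_done=0
Byte 1 = 0x0D: mode=SIZE_CR remaining=0 emitted=0 chunks_done=0
Byte 2 = 0x0A: mode=DATA remaining=7 emitted=0 chunks_done=0
Byte 3 = '5': mode=DATA remaining=6 emitted=1 chunks_done=0
Byte 4 = '5': mode=DATA remaining=5 emitted=2 chunks_done=0
Byte 5 = 'v': mode=DATA remaining=4 emitted=3 chunks_done=0
Byte 6 = 'x': mode=DATA remaining=3 emitted=4 chunks_done=0
Byte 7 = '8': mode=DATA remaining=2 emitted=5 chunks_done=0
Byte 8 = 'n': mode=DATA remaining=1 emitted=6 chunks_done=0
Byte 9 = '5': mode=DATA_DONE remaining=0 emitted=7 chunks_done=0
Byte 10 = 0x0D: mode=DATA_CR remaining=0 emitted=7 chunks_done=0
Byte 11 = 0x0A: mode=SIZE remaining=0 emitted=7 chunks_done=1
Byte 12 = '1': mode=SIZE remaining=0 emitted=7 chunks_done=1
Byte 13 = 0x0D: mode=SIZE_CR remaining=0 emitted=7 chunks_done=1
Byte 14 = 0x0A: mode=DATA remaining=1 emitted=7 chunks_done=1
Byte 15 = 'o': mode=DATA_DONE remaining=0 emitted=8 chunks_done=1
Byte 16 = 0x0D: mode=DATA_CR remaining=0 emitted=8 chunks_done=1
Byte 17 = 0x0A: mode=SIZE remaining=0 emitted=8 chunks_done=2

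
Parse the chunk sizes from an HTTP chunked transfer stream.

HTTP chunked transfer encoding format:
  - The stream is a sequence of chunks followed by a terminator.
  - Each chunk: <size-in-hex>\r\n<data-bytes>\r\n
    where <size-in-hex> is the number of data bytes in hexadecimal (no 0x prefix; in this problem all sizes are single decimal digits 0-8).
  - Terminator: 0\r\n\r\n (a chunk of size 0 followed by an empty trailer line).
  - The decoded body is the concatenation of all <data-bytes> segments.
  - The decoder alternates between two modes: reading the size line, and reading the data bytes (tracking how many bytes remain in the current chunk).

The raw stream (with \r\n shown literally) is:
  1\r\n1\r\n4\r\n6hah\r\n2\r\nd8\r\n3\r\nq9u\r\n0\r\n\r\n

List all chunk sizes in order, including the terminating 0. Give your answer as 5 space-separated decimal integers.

Answer: 1 4 2 3 0

Derivation:
Chunk 1: stream[0..1]='1' size=0x1=1, data at stream[3..4]='1' -> body[0..1], body so far='1'
Chunk 2: stream[6..7]='4' size=0x4=4, data at stream[9..13]='6hah' -> body[1..5], body so far='16hah'
Chunk 3: stream[15..16]='2' size=0x2=2, data at stream[18..20]='d8' -> body[5..7], body so far='16hahd8'
Chunk 4: stream[22..23]='3' size=0x3=3, data at stream[25..28]='q9u' -> body[7..10], body so far='16hahd8q9u'
Chunk 5: stream[30..31]='0' size=0 (terminator). Final body='16hahd8q9u' (10 bytes)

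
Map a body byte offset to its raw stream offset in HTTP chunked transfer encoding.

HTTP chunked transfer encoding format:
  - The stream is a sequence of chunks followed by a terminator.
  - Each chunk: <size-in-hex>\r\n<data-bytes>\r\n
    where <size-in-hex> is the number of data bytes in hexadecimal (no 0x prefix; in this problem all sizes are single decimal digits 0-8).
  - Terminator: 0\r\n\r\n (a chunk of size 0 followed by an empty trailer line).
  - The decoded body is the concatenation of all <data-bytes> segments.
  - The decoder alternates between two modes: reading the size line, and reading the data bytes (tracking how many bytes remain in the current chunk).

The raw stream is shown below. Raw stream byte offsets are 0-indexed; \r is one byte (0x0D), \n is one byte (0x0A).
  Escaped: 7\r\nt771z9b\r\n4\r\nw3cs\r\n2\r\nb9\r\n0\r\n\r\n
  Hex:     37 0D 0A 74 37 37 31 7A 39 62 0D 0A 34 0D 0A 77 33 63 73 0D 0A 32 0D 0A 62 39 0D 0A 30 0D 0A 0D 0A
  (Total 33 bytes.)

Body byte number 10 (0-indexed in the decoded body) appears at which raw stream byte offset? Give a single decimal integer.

Chunk 1: stream[0..1]='7' size=0x7=7, data at stream[3..10]='t771z9b' -> body[0..7], body so far='t771z9b'
Chunk 2: stream[12..13]='4' size=0x4=4, data at stream[15..19]='w3cs' -> body[7..11], body so far='t771z9bw3cs'
Chunk 3: stream[21..22]='2' size=0x2=2, data at stream[24..26]='b9' -> body[11..13], body so far='t771z9bw3csb9'
Chunk 4: stream[28..29]='0' size=0 (terminator). Final body='t771z9bw3csb9' (13 bytes)
Body byte 10 at stream offset 18

Answer: 18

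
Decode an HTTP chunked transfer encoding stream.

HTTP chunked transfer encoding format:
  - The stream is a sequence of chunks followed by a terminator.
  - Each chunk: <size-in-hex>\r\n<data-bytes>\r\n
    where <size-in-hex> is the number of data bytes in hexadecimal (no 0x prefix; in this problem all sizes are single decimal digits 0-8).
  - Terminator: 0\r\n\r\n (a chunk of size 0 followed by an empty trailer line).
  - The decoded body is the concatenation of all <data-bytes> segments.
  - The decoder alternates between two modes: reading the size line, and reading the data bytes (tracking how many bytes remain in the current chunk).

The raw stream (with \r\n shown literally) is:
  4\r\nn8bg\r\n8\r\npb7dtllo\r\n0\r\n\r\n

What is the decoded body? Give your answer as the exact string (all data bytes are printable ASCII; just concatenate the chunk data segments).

Chunk 1: stream[0..1]='4' size=0x4=4, data at stream[3..7]='n8bg' -> body[0..4], body so far='n8bg'
Chunk 2: stream[9..10]='8' size=0x8=8, data at stream[12..20]='pb7dtllo' -> body[4..12], body so far='n8bgpb7dtllo'
Chunk 3: stream[22..23]='0' size=0 (terminator). Final body='n8bgpb7dtllo' (12 bytes)

Answer: n8bgpb7dtllo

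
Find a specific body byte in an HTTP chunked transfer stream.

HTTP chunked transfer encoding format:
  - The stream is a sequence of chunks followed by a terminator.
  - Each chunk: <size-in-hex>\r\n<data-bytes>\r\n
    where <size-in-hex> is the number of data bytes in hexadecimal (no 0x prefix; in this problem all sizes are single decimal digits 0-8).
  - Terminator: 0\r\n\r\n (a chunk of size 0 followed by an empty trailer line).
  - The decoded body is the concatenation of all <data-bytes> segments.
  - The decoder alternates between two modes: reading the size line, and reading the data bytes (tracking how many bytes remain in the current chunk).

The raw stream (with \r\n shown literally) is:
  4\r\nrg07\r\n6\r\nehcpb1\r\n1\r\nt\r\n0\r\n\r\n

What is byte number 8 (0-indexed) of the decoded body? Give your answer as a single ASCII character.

Answer: b

Derivation:
Chunk 1: stream[0..1]='4' size=0x4=4, data at stream[3..7]='rg07' -> body[0..4], body so far='rg07'
Chunk 2: stream[9..10]='6' size=0x6=6, data at stream[12..18]='ehcpb1' -> body[4..10], body so far='rg07ehcpb1'
Chunk 3: stream[20..21]='1' size=0x1=1, data at stream[23..24]='t' -> body[10..11], body so far='rg07ehcpb1t'
Chunk 4: stream[26..27]='0' size=0 (terminator). Final body='rg07ehcpb1t' (11 bytes)
Body byte 8 = 'b'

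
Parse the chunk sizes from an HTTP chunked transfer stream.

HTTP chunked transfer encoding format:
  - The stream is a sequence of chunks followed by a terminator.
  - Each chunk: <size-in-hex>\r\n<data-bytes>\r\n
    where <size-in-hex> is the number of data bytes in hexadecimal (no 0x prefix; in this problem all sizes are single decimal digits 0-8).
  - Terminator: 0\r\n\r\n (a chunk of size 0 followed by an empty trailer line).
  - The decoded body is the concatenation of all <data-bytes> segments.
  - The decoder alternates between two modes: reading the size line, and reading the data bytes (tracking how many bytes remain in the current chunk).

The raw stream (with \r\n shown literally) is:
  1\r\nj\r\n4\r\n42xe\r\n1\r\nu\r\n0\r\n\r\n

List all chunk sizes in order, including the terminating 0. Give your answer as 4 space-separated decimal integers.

Answer: 1 4 1 0

Derivation:
Chunk 1: stream[0..1]='1' size=0x1=1, data at stream[3..4]='j' -> body[0..1], body so far='j'
Chunk 2: stream[6..7]='4' size=0x4=4, data at stream[9..13]='42xe' -> body[1..5], body so far='j42xe'
Chunk 3: stream[15..16]='1' size=0x1=1, data at stream[18..19]='u' -> body[5..6], body so far='j42xeu'
Chunk 4: stream[21..22]='0' size=0 (terminator). Final body='j42xeu' (6 bytes)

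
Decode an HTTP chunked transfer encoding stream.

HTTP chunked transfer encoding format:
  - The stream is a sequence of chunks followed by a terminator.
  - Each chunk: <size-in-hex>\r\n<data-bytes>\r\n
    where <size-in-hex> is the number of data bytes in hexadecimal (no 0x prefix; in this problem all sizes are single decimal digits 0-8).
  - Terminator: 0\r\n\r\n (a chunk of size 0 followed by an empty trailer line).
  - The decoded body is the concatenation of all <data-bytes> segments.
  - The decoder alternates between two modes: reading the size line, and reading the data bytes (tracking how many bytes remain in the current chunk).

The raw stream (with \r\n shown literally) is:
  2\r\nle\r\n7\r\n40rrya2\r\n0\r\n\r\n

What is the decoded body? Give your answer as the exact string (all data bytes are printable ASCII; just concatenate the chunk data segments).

Chunk 1: stream[0..1]='2' size=0x2=2, data at stream[3..5]='le' -> body[0..2], body so far='le'
Chunk 2: stream[7..8]='7' size=0x7=7, data at stream[10..17]='40rrya2' -> body[2..9], body so far='le40rrya2'
Chunk 3: stream[19..20]='0' size=0 (terminator). Final body='le40rrya2' (9 bytes)

Answer: le40rrya2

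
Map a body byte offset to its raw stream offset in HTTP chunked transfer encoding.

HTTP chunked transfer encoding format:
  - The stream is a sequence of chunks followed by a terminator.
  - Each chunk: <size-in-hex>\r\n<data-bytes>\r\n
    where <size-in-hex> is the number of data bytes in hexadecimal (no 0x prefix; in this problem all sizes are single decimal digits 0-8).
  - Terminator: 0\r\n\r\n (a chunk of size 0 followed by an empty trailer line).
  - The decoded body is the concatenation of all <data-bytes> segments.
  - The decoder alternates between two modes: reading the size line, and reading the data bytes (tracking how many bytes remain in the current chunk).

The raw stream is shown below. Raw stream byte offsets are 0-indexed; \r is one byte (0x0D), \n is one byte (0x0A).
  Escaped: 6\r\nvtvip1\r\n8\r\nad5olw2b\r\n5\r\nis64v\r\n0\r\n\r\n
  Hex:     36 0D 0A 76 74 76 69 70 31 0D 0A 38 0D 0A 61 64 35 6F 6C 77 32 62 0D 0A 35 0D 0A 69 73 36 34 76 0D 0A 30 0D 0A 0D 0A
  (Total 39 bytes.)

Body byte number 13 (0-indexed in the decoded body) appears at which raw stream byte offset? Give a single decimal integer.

Answer: 21

Derivation:
Chunk 1: stream[0..1]='6' size=0x6=6, data at stream[3..9]='vtvip1' -> body[0..6], body so far='vtvip1'
Chunk 2: stream[11..12]='8' size=0x8=8, data at stream[14..22]='ad5olw2b' -> body[6..14], body so far='vtvip1ad5olw2b'
Chunk 3: stream[24..25]='5' size=0x5=5, data at stream[27..32]='is64v' -> body[14..19], body so far='vtvip1ad5olw2bis64v'
Chunk 4: stream[34..35]='0' size=0 (terminator). Final body='vtvip1ad5olw2bis64v' (19 bytes)
Body byte 13 at stream offset 21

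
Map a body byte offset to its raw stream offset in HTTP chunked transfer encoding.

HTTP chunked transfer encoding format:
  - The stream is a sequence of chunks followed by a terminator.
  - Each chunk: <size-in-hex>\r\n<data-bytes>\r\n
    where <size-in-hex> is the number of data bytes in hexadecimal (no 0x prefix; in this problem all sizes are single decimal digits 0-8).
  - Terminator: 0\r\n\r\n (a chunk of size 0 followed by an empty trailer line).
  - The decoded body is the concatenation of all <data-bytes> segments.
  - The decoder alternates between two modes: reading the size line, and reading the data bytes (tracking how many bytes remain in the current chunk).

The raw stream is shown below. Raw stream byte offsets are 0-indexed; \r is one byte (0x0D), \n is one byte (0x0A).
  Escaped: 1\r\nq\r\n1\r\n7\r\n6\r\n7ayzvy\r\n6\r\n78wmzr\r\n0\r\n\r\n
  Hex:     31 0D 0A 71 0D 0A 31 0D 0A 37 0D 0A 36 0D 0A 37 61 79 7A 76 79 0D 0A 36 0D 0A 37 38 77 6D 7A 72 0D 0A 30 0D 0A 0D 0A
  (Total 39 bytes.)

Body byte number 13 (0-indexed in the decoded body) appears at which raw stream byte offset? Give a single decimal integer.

Answer: 31

Derivation:
Chunk 1: stream[0..1]='1' size=0x1=1, data at stream[3..4]='q' -> body[0..1], body so far='q'
Chunk 2: stream[6..7]='1' size=0x1=1, data at stream[9..10]='7' -> body[1..2], body so far='q7'
Chunk 3: stream[12..13]='6' size=0x6=6, data at stream[15..21]='7ayzvy' -> body[2..8], body so far='q77ayzvy'
Chunk 4: stream[23..24]='6' size=0x6=6, data at stream[26..32]='78wmzr' -> body[8..14], body so far='q77ayzvy78wmzr'
Chunk 5: stream[34..35]='0' size=0 (terminator). Final body='q77ayzvy78wmzr' (14 bytes)
Body byte 13 at stream offset 31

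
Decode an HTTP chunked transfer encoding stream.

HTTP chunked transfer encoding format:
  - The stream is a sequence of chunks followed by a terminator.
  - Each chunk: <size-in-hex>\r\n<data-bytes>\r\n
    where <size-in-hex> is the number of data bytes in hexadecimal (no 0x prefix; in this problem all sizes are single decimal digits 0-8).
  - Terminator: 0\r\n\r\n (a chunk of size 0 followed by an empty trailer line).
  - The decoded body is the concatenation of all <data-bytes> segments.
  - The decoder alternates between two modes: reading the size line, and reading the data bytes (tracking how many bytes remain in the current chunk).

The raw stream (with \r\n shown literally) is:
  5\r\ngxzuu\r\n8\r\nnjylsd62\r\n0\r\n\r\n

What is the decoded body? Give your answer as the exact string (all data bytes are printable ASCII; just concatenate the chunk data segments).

Chunk 1: stream[0..1]='5' size=0x5=5, data at stream[3..8]='gxzuu' -> body[0..5], body so far='gxzuu'
Chunk 2: stream[10..11]='8' size=0x8=8, data at stream[13..21]='njylsd62' -> body[5..13], body so far='gxzuunjylsd62'
Chunk 3: stream[23..24]='0' size=0 (terminator). Final body='gxzuunjylsd62' (13 bytes)

Answer: gxzuunjylsd62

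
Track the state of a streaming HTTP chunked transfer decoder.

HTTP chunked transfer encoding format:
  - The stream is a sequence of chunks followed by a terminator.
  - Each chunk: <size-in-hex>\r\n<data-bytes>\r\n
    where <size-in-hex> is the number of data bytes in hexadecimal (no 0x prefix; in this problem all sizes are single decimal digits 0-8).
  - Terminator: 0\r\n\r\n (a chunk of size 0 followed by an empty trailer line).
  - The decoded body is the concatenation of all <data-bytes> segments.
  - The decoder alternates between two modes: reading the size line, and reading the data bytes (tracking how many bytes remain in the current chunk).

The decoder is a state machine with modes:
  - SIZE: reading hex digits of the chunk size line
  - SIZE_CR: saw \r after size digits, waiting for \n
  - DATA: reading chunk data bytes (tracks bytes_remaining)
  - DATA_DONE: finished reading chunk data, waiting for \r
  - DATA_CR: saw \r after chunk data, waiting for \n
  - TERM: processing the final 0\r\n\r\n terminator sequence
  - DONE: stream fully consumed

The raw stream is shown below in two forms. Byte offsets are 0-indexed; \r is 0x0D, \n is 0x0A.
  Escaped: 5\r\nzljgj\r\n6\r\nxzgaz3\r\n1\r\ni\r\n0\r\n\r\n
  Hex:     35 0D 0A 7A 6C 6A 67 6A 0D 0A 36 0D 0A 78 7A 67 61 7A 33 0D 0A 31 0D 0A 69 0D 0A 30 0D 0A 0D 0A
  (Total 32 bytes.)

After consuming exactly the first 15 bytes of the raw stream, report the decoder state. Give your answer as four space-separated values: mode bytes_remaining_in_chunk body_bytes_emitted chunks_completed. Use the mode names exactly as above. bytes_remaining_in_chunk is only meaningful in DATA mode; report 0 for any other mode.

Byte 0 = '5': mode=SIZE remaining=0 emitted=0 chunks_done=0
Byte 1 = 0x0D: mode=SIZE_CR remaining=0 emitted=0 chunks_done=0
Byte 2 = 0x0A: mode=DATA remaining=5 emitted=0 chunks_done=0
Byte 3 = 'z': mode=DATA remaining=4 emitted=1 chunks_done=0
Byte 4 = 'l': mode=DATA remaining=3 emitted=2 chunks_done=0
Byte 5 = 'j': mode=DATA remaining=2 emitted=3 chunks_done=0
Byte 6 = 'g': mode=DATA remaining=1 emitted=4 chunks_done=0
Byte 7 = 'j': mode=DATA_DONE remaining=0 emitted=5 chunks_done=0
Byte 8 = 0x0D: mode=DATA_CR remaining=0 emitted=5 chunks_done=0
Byte 9 = 0x0A: mode=SIZE remaining=0 emitted=5 chunks_done=1
Byte 10 = '6': mode=SIZE remaining=0 emitted=5 chunks_done=1
Byte 11 = 0x0D: mode=SIZE_CR remaining=0 emitted=5 chunks_done=1
Byte 12 = 0x0A: mode=DATA remaining=6 emitted=5 chunks_done=1
Byte 13 = 'x': mode=DATA remaining=5 emitted=6 chunks_done=1
Byte 14 = 'z': mode=DATA remaining=4 emitted=7 chunks_done=1

Answer: DATA 4 7 1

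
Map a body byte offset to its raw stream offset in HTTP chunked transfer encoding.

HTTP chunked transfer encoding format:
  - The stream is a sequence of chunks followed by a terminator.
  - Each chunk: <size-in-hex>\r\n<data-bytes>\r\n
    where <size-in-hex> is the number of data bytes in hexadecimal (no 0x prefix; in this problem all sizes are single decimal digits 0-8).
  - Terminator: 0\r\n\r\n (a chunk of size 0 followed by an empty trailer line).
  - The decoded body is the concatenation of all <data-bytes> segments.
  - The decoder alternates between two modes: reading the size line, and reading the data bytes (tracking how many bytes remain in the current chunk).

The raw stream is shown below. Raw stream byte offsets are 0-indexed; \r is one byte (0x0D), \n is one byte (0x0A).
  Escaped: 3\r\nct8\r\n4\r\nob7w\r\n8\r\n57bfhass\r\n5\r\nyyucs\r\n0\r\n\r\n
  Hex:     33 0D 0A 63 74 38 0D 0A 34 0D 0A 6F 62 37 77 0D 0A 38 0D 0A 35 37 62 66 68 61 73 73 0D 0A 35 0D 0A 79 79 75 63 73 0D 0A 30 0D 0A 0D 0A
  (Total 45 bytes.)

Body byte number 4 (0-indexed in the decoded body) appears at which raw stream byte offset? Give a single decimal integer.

Answer: 12

Derivation:
Chunk 1: stream[0..1]='3' size=0x3=3, data at stream[3..6]='ct8' -> body[0..3], body so far='ct8'
Chunk 2: stream[8..9]='4' size=0x4=4, data at stream[11..15]='ob7w' -> body[3..7], body so far='ct8ob7w'
Chunk 3: stream[17..18]='8' size=0x8=8, data at stream[20..28]='57bfhass' -> body[7..15], body so far='ct8ob7w57bfhass'
Chunk 4: stream[30..31]='5' size=0x5=5, data at stream[33..38]='yyucs' -> body[15..20], body so far='ct8ob7w57bfhassyyucs'
Chunk 5: stream[40..41]='0' size=0 (terminator). Final body='ct8ob7w57bfhassyyucs' (20 bytes)
Body byte 4 at stream offset 12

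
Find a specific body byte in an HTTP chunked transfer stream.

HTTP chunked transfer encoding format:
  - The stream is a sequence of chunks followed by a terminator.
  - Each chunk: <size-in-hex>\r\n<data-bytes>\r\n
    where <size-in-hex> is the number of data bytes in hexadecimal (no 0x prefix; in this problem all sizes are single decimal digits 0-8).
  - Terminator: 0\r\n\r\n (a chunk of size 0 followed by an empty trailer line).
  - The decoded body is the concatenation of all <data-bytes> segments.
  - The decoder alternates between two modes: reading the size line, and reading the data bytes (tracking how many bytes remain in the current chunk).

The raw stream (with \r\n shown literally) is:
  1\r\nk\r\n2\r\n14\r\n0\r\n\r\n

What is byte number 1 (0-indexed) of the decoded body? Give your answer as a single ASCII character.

Answer: 1

Derivation:
Chunk 1: stream[0..1]='1' size=0x1=1, data at stream[3..4]='k' -> body[0..1], body so far='k'
Chunk 2: stream[6..7]='2' size=0x2=2, data at stream[9..11]='14' -> body[1..3], body so far='k14'
Chunk 3: stream[13..14]='0' size=0 (terminator). Final body='k14' (3 bytes)
Body byte 1 = '1'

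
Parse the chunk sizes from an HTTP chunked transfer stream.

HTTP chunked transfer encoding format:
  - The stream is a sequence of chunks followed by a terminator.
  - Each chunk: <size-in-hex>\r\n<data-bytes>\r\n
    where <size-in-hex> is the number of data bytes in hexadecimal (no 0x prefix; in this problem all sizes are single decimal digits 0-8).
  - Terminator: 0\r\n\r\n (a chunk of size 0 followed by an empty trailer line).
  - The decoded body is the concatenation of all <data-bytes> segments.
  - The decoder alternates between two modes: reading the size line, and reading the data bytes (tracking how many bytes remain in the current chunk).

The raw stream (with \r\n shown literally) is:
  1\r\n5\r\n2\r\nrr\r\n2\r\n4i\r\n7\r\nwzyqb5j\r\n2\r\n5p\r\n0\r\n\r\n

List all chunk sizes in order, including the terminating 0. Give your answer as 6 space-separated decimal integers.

Chunk 1: stream[0..1]='1' size=0x1=1, data at stream[3..4]='5' -> body[0..1], body so far='5'
Chunk 2: stream[6..7]='2' size=0x2=2, data at stream[9..11]='rr' -> body[1..3], body so far='5rr'
Chunk 3: stream[13..14]='2' size=0x2=2, data at stream[16..18]='4i' -> body[3..5], body so far='5rr4i'
Chunk 4: stream[20..21]='7' size=0x7=7, data at stream[23..30]='wzyqb5j' -> body[5..12], body so far='5rr4iwzyqb5j'
Chunk 5: stream[32..33]='2' size=0x2=2, data at stream[35..37]='5p' -> body[12..14], body so far='5rr4iwzyqb5j5p'
Chunk 6: stream[39..40]='0' size=0 (terminator). Final body='5rr4iwzyqb5j5p' (14 bytes)

Answer: 1 2 2 7 2 0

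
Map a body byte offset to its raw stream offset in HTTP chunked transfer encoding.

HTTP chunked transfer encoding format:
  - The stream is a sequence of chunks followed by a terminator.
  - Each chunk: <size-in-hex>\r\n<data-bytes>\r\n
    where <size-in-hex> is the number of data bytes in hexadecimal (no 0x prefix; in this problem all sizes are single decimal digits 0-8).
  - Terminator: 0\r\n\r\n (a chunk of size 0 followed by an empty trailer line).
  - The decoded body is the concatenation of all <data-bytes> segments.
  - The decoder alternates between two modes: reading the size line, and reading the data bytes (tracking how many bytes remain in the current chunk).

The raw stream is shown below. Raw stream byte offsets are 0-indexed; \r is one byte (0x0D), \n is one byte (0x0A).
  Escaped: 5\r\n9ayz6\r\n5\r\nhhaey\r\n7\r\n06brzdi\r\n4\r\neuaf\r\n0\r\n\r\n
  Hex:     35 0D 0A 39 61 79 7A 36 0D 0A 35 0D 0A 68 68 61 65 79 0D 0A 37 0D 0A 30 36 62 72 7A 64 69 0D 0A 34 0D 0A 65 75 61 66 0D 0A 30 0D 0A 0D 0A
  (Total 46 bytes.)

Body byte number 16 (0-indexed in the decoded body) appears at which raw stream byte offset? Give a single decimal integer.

Chunk 1: stream[0..1]='5' size=0x5=5, data at stream[3..8]='9ayz6' -> body[0..5], body so far='9ayz6'
Chunk 2: stream[10..11]='5' size=0x5=5, data at stream[13..18]='hhaey' -> body[5..10], body so far='9ayz6hhaey'
Chunk 3: stream[20..21]='7' size=0x7=7, data at stream[23..30]='06brzdi' -> body[10..17], body so far='9ayz6hhaey06brzdi'
Chunk 4: stream[32..33]='4' size=0x4=4, data at stream[35..39]='euaf' -> body[17..21], body so far='9ayz6hhaey06brzdieuaf'
Chunk 5: stream[41..42]='0' size=0 (terminator). Final body='9ayz6hhaey06brzdieuaf' (21 bytes)
Body byte 16 at stream offset 29

Answer: 29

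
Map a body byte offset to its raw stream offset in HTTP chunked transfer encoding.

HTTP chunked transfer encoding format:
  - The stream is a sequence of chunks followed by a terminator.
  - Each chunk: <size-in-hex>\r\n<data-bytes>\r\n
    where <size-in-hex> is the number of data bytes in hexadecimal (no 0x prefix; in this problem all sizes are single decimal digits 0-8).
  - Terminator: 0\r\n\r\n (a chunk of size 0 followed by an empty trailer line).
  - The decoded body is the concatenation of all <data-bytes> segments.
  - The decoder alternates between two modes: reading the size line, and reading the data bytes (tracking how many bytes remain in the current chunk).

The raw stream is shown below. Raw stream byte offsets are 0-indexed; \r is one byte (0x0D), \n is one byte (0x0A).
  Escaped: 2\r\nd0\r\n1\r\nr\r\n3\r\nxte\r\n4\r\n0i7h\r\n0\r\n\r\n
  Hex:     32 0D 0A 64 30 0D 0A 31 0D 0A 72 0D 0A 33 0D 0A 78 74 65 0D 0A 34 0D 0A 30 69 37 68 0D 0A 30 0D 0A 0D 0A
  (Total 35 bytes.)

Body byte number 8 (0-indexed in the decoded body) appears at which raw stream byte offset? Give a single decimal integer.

Answer: 26

Derivation:
Chunk 1: stream[0..1]='2' size=0x2=2, data at stream[3..5]='d0' -> body[0..2], body so far='d0'
Chunk 2: stream[7..8]='1' size=0x1=1, data at stream[10..11]='r' -> body[2..3], body so far='d0r'
Chunk 3: stream[13..14]='3' size=0x3=3, data at stream[16..19]='xte' -> body[3..6], body so far='d0rxte'
Chunk 4: stream[21..22]='4' size=0x4=4, data at stream[24..28]='0i7h' -> body[6..10], body so far='d0rxte0i7h'
Chunk 5: stream[30..31]='0' size=0 (terminator). Final body='d0rxte0i7h' (10 bytes)
Body byte 8 at stream offset 26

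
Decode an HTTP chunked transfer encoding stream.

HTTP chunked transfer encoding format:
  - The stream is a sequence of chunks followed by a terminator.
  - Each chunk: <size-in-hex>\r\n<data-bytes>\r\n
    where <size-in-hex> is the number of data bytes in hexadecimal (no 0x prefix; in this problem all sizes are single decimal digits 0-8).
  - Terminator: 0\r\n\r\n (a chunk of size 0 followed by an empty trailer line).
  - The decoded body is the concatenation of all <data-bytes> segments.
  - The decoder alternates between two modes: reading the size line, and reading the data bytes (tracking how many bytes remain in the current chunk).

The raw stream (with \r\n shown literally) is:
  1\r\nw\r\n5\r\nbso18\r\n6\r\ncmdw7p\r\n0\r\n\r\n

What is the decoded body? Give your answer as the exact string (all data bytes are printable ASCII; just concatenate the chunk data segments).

Answer: wbso18cmdw7p

Derivation:
Chunk 1: stream[0..1]='1' size=0x1=1, data at stream[3..4]='w' -> body[0..1], body so far='w'
Chunk 2: stream[6..7]='5' size=0x5=5, data at stream[9..14]='bso18' -> body[1..6], body so far='wbso18'
Chunk 3: stream[16..17]='6' size=0x6=6, data at stream[19..25]='cmdw7p' -> body[6..12], body so far='wbso18cmdw7p'
Chunk 4: stream[27..28]='0' size=0 (terminator). Final body='wbso18cmdw7p' (12 bytes)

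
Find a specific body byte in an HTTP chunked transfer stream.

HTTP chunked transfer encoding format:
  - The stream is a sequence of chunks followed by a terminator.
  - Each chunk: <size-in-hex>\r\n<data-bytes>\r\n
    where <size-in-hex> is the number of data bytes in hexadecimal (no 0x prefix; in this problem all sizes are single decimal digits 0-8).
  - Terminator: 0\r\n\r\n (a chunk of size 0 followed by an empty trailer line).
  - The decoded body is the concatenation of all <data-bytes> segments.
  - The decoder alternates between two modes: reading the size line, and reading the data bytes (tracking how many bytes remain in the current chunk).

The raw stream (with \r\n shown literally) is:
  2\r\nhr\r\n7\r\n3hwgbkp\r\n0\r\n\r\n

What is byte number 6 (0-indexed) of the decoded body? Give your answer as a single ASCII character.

Answer: b

Derivation:
Chunk 1: stream[0..1]='2' size=0x2=2, data at stream[3..5]='hr' -> body[0..2], body so far='hr'
Chunk 2: stream[7..8]='7' size=0x7=7, data at stream[10..17]='3hwgbkp' -> body[2..9], body so far='hr3hwgbkp'
Chunk 3: stream[19..20]='0' size=0 (terminator). Final body='hr3hwgbkp' (9 bytes)
Body byte 6 = 'b'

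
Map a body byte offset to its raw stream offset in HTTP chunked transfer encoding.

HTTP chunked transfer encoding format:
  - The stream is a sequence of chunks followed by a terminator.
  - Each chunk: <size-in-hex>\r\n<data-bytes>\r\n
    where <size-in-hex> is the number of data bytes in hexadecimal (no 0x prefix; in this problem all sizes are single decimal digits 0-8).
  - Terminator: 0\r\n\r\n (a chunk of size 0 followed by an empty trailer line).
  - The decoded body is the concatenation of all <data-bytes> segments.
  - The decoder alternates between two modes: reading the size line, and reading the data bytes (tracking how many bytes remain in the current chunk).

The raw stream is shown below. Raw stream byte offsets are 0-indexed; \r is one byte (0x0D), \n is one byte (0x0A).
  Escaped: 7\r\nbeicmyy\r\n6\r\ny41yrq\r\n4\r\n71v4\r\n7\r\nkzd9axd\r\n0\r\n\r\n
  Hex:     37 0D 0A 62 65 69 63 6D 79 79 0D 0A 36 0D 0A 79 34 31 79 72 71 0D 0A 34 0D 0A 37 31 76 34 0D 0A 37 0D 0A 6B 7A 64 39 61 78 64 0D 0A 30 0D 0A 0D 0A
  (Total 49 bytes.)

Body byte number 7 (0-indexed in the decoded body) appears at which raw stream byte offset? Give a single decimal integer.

Answer: 15

Derivation:
Chunk 1: stream[0..1]='7' size=0x7=7, data at stream[3..10]='beicmyy' -> body[0..7], body so far='beicmyy'
Chunk 2: stream[12..13]='6' size=0x6=6, data at stream[15..21]='y41yrq' -> body[7..13], body so far='beicmyyy41yrq'
Chunk 3: stream[23..24]='4' size=0x4=4, data at stream[26..30]='71v4' -> body[13..17], body so far='beicmyyy41yrq71v4'
Chunk 4: stream[32..33]='7' size=0x7=7, data at stream[35..42]='kzd9axd' -> body[17..24], body so far='beicmyyy41yrq71v4kzd9axd'
Chunk 5: stream[44..45]='0' size=0 (terminator). Final body='beicmyyy41yrq71v4kzd9axd' (24 bytes)
Body byte 7 at stream offset 15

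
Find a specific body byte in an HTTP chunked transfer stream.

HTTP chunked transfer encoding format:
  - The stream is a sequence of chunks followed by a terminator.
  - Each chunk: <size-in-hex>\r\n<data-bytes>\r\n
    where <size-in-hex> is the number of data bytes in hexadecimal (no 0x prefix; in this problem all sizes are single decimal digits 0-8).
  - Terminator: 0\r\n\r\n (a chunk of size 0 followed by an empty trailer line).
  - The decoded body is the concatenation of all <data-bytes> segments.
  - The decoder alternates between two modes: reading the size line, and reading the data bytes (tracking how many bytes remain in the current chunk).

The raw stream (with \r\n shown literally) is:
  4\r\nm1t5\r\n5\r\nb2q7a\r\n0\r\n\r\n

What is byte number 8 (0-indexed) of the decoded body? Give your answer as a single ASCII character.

Answer: a

Derivation:
Chunk 1: stream[0..1]='4' size=0x4=4, data at stream[3..7]='m1t5' -> body[0..4], body so far='m1t5'
Chunk 2: stream[9..10]='5' size=0x5=5, data at stream[12..17]='b2q7a' -> body[4..9], body so far='m1t5b2q7a'
Chunk 3: stream[19..20]='0' size=0 (terminator). Final body='m1t5b2q7a' (9 bytes)
Body byte 8 = 'a'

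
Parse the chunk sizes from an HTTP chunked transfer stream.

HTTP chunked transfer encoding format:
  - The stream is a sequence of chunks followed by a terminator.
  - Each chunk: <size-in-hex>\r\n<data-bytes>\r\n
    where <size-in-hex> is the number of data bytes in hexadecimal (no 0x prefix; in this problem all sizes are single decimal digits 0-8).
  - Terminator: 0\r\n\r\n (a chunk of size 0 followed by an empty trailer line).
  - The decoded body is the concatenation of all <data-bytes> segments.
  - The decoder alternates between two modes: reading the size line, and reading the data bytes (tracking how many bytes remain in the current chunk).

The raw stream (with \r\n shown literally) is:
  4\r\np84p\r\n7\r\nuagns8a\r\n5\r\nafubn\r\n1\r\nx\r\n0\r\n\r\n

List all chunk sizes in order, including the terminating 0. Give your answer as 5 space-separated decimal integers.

Chunk 1: stream[0..1]='4' size=0x4=4, data at stream[3..7]='p84p' -> body[0..4], body so far='p84p'
Chunk 2: stream[9..10]='7' size=0x7=7, data at stream[12..19]='uagns8a' -> body[4..11], body so far='p84puagns8a'
Chunk 3: stream[21..22]='5' size=0x5=5, data at stream[24..29]='afubn' -> body[11..16], body so far='p84puagns8aafubn'
Chunk 4: stream[31..32]='1' size=0x1=1, data at stream[34..35]='x' -> body[16..17], body so far='p84puagns8aafubnx'
Chunk 5: stream[37..38]='0' size=0 (terminator). Final body='p84puagns8aafubnx' (17 bytes)

Answer: 4 7 5 1 0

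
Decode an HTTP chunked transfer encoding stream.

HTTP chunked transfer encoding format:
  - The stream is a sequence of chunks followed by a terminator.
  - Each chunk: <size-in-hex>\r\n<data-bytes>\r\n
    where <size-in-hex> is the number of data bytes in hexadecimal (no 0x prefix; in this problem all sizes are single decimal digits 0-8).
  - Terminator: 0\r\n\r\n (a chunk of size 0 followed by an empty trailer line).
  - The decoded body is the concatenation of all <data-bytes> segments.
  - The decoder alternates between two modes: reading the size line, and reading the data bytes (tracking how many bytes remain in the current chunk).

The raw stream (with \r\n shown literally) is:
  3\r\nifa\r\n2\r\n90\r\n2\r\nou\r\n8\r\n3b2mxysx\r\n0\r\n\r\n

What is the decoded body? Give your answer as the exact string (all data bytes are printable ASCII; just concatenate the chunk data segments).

Answer: ifa90ou3b2mxysx

Derivation:
Chunk 1: stream[0..1]='3' size=0x3=3, data at stream[3..6]='ifa' -> body[0..3], body so far='ifa'
Chunk 2: stream[8..9]='2' size=0x2=2, data at stream[11..13]='90' -> body[3..5], body so far='ifa90'
Chunk 3: stream[15..16]='2' size=0x2=2, data at stream[18..20]='ou' -> body[5..7], body so far='ifa90ou'
Chunk 4: stream[22..23]='8' size=0x8=8, data at stream[25..33]='3b2mxysx' -> body[7..15], body so far='ifa90ou3b2mxysx'
Chunk 5: stream[35..36]='0' size=0 (terminator). Final body='ifa90ou3b2mxysx' (15 bytes)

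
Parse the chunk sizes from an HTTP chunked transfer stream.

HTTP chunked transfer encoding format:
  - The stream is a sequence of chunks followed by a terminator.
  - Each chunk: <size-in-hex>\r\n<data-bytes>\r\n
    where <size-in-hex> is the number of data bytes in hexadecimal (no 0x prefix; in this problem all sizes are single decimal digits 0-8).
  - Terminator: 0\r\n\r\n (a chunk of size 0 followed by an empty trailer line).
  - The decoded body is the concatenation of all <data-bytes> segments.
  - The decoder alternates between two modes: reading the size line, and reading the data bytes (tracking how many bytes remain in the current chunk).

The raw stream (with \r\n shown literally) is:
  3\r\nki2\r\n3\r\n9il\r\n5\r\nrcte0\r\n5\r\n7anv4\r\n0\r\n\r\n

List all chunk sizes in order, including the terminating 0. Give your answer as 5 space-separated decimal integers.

Chunk 1: stream[0..1]='3' size=0x3=3, data at stream[3..6]='ki2' -> body[0..3], body so far='ki2'
Chunk 2: stream[8..9]='3' size=0x3=3, data at stream[11..14]='9il' -> body[3..6], body so far='ki29il'
Chunk 3: stream[16..17]='5' size=0x5=5, data at stream[19..24]='rcte0' -> body[6..11], body so far='ki29ilrcte0'
Chunk 4: stream[26..27]='5' size=0x5=5, data at stream[29..34]='7anv4' -> body[11..16], body so far='ki29ilrcte07anv4'
Chunk 5: stream[36..37]='0' size=0 (terminator). Final body='ki29ilrcte07anv4' (16 bytes)

Answer: 3 3 5 5 0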